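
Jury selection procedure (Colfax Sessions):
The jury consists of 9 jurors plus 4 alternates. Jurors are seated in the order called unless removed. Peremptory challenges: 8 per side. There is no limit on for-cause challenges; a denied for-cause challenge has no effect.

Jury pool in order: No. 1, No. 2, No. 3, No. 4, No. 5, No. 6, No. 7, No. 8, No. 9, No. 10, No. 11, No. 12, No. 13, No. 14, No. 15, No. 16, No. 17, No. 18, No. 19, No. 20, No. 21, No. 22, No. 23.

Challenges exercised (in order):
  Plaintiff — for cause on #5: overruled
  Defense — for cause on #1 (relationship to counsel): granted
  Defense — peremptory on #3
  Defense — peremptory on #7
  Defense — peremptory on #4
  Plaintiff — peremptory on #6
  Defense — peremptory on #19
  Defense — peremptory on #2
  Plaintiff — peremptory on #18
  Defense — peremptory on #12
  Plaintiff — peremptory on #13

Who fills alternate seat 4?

Removed: #1, #2, #3, #4, #6, #7, #12, #13, #18, #19. (#5 stays — for-cause denied.)
Filling seats in venire order through position 13: #5, #8, #9, #10, #11, #14, #15, #16, #17, #20, #21, #22, #23.
So alternate 4 is #23.

23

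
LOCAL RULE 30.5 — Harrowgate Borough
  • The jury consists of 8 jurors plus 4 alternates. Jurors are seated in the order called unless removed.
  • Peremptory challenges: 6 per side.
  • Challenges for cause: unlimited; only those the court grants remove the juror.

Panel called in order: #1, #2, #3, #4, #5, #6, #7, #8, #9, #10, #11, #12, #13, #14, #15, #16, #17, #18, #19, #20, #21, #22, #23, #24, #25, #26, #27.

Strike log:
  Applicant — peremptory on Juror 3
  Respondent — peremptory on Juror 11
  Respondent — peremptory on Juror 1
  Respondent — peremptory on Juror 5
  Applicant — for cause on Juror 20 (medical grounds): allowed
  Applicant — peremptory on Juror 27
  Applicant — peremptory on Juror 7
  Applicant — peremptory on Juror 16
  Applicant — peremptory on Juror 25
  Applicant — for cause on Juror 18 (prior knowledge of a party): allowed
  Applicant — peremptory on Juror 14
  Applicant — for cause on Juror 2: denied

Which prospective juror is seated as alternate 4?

Removed: #1, #3, #5, #7, #11, #14, #16, #18, #20, #25, #27. (#2 stays — for-cause denied.)
Filling seats in venire order through position 12: #2, #4, #6, #8, #9, #10, #12, #13, #15, #17, #19, #21.
So alternate 4 is #21.

21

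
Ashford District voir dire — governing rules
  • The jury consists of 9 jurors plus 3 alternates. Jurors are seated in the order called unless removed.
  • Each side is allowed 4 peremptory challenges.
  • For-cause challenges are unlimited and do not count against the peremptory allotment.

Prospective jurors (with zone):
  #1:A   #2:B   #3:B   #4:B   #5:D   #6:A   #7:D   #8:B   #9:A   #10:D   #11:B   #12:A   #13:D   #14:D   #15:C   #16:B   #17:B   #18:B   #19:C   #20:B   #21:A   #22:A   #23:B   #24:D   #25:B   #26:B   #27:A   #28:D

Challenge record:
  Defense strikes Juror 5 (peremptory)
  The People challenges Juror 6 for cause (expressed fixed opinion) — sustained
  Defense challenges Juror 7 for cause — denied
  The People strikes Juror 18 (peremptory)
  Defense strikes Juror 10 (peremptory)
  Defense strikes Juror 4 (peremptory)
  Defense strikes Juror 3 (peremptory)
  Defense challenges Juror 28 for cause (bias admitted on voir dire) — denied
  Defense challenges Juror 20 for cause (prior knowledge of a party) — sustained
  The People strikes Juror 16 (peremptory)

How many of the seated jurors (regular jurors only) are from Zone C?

0

Removed: #3, #4, #5, #6, #10, #16, #18, #20.
Seated jurors 1–9: #1, #2, #7, #8, #9, #11, #12, #13, #14 (alternates #15, #17, #19 not counted).
None of those are in Zone C → 0.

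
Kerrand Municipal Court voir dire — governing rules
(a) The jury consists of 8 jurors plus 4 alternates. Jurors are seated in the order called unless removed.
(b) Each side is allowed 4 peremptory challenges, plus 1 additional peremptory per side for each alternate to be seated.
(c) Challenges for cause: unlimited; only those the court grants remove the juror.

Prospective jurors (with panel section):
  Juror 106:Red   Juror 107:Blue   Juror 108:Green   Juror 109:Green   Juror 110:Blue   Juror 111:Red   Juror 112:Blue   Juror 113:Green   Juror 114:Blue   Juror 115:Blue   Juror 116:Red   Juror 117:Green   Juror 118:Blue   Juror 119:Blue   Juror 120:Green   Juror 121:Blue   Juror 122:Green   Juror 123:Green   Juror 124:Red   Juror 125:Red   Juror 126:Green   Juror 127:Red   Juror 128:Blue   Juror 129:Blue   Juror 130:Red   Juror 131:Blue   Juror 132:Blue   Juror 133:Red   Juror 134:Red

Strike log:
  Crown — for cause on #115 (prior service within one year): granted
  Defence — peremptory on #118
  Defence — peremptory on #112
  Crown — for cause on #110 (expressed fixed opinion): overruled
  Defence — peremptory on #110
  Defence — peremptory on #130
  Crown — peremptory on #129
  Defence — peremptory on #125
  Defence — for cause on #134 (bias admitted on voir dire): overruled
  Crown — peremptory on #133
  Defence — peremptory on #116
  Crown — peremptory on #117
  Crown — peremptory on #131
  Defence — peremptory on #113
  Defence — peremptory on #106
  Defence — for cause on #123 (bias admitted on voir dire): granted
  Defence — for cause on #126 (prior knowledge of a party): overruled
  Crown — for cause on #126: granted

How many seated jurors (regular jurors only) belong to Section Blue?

Removed: #106, #110, #112, #113, #115, #116, #117, #118, #123, #125, #126, #129, #130, #131, #133.
Seated jurors 1–8: #107, #108, #109, #111, #114, #119, #120, #121 (alternates #122, #124, #127, #128 not counted).
Of those, in Section Blue: #107, #114, #119, #121 → 4.

4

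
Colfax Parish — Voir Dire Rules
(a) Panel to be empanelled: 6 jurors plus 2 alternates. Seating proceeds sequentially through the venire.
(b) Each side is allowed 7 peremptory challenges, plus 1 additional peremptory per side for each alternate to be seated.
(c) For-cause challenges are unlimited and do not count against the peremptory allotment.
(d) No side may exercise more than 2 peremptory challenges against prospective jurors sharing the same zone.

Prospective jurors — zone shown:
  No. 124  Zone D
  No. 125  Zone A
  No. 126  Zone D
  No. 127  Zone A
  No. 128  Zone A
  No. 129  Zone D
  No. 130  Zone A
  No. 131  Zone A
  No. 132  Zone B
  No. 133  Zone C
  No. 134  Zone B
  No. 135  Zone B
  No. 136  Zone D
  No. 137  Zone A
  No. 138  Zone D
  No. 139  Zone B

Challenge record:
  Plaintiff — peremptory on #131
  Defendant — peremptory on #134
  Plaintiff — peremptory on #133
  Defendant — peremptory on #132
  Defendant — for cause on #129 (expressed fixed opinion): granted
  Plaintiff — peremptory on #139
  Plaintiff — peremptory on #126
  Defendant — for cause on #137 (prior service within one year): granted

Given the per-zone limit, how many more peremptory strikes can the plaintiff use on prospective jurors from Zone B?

Plaintiff peremptories so far: #131, #133, #139, #126 — 4 of 9 used, 5 left overall.
Against Zone B: #139 — 1 used; per-zone cap 2 leaves 1.
Binding limit: min(5, 1) = 1.

1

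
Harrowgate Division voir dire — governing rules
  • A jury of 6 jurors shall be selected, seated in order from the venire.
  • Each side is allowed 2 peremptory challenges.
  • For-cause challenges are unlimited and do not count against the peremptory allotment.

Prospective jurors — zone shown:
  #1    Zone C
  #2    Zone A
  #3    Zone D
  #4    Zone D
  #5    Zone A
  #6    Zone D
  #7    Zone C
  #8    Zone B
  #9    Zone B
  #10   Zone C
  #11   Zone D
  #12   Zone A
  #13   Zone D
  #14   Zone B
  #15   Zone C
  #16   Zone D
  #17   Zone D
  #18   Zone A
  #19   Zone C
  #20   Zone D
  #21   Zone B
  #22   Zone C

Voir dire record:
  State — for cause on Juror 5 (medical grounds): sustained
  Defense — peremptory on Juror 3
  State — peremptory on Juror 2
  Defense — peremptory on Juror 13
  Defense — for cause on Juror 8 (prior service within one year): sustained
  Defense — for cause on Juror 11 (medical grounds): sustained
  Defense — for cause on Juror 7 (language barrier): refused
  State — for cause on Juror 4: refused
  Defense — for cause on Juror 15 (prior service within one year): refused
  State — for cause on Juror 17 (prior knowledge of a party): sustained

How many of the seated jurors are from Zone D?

Removed: #2, #3, #5, #8, #11, #13, #17.
Seated jurors 1–6: #1, #4, #6, #7, #9, #10.
Of those, in Zone D: #4, #6 → 2.

2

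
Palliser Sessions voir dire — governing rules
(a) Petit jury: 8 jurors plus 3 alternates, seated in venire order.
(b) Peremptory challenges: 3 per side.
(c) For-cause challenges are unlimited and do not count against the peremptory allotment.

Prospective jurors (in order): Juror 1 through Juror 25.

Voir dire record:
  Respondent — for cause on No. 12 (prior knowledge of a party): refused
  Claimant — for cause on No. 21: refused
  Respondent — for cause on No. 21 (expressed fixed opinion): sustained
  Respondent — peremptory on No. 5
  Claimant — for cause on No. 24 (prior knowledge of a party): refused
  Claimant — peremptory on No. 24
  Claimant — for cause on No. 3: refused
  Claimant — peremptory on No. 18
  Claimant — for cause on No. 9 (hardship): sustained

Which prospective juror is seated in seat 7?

Removed: #5, #9, #18, #21, #24. (#3, #12 stay — for-cause denied.)
Seating in order: seats 1–8 → #1, #2, #3, #4, #6, #7, #8, #10; alternates → #11, #12, #13.
So seat 7 is #8.

8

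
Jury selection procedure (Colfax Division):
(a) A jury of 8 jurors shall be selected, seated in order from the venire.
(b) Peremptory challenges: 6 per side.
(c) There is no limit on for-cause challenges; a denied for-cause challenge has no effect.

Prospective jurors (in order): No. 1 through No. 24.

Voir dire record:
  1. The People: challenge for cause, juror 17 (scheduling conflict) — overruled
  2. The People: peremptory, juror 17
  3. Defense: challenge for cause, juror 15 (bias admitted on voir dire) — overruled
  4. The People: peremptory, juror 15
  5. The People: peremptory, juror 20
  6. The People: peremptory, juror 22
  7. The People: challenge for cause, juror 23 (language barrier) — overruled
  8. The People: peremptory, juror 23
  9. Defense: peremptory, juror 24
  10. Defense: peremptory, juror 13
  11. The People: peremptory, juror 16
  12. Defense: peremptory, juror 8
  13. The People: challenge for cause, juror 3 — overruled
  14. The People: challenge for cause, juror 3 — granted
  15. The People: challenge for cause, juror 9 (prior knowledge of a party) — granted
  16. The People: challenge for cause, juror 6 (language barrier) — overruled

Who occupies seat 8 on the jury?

Removed: #3, #8, #9, #13, #15, #16, #17, #20, #22, #23, #24. (#6 stays — for-cause denied.)
Filling seats in venire order through position 8: #1, #2, #4, #5, #6, #7, #10, #11.
So seat 8 is #11.

11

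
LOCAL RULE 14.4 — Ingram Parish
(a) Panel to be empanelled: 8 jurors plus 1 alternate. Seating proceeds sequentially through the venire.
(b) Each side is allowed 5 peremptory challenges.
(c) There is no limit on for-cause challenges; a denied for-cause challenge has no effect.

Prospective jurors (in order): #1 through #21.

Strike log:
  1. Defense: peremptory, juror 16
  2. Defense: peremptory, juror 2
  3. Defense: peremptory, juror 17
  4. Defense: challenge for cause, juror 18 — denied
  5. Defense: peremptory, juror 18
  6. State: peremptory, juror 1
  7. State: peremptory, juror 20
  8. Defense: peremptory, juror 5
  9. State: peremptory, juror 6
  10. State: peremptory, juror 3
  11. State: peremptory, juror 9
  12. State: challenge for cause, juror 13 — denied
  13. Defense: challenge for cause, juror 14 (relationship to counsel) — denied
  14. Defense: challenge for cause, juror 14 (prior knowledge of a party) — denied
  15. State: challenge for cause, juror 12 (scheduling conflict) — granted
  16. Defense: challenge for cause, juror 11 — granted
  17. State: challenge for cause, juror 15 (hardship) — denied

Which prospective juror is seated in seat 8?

Removed: #1, #2, #3, #5, #6, #9, #11, #12, #16, #17, #18, #20. (#13, #14, #15 stay — for-cause denied.)
Seating in order: seats 1–8 → #4, #7, #8, #10, #13, #14, #15, #19; alternates → #21.
So seat 8 is #19.

19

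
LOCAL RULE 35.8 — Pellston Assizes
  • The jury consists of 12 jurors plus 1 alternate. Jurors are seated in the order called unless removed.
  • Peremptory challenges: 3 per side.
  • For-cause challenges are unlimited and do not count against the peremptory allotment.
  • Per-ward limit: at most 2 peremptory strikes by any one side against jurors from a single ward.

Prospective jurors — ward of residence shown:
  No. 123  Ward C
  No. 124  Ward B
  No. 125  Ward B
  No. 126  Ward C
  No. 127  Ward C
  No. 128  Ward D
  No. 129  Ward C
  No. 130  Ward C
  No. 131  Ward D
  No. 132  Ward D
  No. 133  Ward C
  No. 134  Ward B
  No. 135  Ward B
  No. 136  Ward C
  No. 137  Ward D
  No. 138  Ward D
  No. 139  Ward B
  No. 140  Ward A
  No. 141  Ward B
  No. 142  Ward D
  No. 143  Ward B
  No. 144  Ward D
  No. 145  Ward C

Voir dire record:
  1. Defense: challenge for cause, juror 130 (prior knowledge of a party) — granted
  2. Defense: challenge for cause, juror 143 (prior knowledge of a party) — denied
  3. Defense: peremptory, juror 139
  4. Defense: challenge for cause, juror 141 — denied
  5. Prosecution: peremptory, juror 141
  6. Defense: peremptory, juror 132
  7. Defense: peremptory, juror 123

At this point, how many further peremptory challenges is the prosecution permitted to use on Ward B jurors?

1

Prosecution peremptories so far: #141 — 1 of 3 used, 2 left overall.
Against Ward B: #141 — 1 used; per-ward cap 2 leaves 1.
Binding limit: min(2, 1) = 1.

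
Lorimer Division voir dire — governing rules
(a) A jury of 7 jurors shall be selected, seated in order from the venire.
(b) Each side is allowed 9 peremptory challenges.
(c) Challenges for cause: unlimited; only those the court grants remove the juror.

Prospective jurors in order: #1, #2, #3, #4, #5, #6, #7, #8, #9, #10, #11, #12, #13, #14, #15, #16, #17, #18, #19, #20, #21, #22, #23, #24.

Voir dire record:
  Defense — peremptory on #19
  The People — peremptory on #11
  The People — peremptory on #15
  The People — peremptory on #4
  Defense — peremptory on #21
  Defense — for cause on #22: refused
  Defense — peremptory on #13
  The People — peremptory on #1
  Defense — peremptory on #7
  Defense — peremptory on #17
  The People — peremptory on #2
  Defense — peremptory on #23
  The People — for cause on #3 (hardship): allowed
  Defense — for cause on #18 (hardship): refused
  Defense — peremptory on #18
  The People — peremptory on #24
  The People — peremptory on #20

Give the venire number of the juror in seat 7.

Removed: #1, #2, #3, #4, #7, #11, #13, #15, #17, #18, #19, #20, #21, #23, #24. (#22 stays — for-cause denied.)
Filling seats in venire order through position 7: #5, #6, #8, #9, #10, #12, #14.
So seat 7 is #14.

14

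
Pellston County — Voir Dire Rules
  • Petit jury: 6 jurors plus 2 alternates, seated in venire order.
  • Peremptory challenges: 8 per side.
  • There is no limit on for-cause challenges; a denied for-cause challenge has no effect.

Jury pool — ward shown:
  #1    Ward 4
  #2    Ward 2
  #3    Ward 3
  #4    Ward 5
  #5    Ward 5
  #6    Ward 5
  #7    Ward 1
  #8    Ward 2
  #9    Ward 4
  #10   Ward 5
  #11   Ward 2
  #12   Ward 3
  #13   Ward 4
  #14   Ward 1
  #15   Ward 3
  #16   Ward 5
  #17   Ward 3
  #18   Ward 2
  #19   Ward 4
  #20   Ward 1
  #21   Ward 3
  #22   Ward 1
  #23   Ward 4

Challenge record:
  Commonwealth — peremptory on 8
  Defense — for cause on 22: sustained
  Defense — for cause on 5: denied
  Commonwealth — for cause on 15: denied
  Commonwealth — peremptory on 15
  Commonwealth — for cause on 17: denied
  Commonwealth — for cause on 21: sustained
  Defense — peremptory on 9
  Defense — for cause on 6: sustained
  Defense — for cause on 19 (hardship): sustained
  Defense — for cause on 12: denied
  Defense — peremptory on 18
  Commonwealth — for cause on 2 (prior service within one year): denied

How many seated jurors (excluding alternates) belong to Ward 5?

2

Removed: #6, #8, #9, #15, #18, #19, #21, #22.
Seated jurors 1–6: #1, #2, #3, #4, #5, #7 (alternates #10, #11 not counted).
Of those, in Ward 5: #4, #5 → 2.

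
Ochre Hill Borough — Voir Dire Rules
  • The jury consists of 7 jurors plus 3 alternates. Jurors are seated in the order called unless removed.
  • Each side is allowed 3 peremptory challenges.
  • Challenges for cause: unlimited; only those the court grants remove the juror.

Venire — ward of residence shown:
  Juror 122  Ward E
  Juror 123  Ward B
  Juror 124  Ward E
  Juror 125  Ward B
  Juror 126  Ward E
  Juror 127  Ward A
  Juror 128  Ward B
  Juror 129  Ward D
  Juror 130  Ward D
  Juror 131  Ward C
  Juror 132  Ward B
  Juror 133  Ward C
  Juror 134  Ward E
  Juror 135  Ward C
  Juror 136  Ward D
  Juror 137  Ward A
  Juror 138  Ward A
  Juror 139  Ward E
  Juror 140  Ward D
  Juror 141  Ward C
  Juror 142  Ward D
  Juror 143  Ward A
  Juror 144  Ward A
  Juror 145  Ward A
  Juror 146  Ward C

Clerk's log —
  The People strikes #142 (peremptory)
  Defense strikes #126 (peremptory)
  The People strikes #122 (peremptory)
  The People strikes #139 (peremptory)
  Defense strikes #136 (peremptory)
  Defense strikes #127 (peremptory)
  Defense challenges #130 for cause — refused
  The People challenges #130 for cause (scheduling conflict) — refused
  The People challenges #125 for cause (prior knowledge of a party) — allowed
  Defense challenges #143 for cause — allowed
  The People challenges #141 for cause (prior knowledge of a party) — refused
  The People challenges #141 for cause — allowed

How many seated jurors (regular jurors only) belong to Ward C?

1

Removed: #122, #125, #126, #127, #136, #139, #141, #142, #143.
Seated jurors 1–7: #123, #124, #128, #129, #130, #131, #132 (alternates #133, #134, #135 not counted).
Of those, in Ward C: #131 → 1.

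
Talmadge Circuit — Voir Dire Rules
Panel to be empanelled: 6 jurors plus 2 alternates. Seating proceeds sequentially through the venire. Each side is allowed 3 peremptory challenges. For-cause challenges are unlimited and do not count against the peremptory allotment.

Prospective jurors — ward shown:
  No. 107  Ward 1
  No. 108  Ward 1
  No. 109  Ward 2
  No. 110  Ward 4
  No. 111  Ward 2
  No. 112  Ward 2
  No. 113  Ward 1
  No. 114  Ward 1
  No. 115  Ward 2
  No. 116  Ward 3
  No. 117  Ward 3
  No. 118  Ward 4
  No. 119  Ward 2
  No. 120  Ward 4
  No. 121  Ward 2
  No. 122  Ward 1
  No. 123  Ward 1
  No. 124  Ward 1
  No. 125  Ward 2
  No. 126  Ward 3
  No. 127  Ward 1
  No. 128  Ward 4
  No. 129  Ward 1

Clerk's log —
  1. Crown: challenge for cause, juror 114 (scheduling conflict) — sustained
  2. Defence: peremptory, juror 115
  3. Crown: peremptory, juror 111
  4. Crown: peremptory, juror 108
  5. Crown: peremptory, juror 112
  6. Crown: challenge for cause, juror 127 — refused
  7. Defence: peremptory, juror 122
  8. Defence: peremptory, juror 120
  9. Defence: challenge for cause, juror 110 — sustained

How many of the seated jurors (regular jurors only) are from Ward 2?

1

Removed: #108, #110, #111, #112, #114, #115, #120, #122.
Seated jurors 1–6: #107, #109, #113, #116, #117, #118 (alternates #119, #121 not counted).
Of those, in Ward 2: #109 → 1.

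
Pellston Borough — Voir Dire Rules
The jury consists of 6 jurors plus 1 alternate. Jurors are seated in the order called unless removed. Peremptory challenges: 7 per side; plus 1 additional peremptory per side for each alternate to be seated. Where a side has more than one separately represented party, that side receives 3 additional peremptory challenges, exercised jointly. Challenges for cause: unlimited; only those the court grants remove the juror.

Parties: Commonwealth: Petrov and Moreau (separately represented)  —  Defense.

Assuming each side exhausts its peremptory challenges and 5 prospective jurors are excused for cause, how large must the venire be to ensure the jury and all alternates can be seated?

31

Seats to fill: 6 + 1 alternates = 7.
Peremptories — Commonwealth: 7 + 1×1 + 3 = 11; Defense: 7 + 1×1 = 8; total 19.
For-cause removals: 5.
Minimum venire: 7 + 19 + 5 = 31.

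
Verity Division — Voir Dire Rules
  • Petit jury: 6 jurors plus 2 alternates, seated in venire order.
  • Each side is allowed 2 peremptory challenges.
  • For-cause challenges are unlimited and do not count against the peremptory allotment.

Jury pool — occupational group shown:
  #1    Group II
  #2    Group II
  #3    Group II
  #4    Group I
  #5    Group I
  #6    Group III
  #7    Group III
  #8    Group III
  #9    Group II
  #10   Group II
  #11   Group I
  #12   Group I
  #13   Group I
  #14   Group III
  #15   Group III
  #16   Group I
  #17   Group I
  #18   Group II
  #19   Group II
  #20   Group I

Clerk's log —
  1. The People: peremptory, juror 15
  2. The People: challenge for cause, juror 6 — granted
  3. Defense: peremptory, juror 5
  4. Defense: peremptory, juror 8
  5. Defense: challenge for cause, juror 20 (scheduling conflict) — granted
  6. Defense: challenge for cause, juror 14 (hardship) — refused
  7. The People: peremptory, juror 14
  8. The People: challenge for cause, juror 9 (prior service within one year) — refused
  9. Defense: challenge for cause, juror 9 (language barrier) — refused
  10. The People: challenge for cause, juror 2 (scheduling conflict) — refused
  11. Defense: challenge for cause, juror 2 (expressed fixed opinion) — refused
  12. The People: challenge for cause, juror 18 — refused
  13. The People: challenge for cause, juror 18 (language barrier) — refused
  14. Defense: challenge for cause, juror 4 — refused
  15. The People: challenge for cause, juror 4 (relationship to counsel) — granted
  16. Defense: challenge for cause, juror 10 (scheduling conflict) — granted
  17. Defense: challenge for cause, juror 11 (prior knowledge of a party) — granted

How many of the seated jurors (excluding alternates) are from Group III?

Removed: #4, #5, #6, #8, #10, #11, #14, #15, #20.
Seated jurors 1–6: #1, #2, #3, #7, #9, #12 (alternates #13, #16 not counted).
Of those, in Group III: #7 → 1.

1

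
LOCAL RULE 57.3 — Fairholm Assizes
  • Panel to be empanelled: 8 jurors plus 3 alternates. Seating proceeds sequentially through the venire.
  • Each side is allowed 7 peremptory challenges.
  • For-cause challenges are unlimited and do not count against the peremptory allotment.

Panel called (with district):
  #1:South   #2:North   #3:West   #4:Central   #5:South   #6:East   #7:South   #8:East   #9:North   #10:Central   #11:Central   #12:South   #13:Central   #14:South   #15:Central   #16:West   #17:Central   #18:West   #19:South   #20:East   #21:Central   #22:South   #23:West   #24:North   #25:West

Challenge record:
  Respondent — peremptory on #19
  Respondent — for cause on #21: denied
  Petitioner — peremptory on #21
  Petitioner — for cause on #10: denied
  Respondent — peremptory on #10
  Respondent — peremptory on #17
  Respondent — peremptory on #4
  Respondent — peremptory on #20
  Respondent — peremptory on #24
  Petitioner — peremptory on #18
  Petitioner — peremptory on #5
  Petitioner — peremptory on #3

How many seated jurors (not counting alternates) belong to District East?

2

Removed: #3, #4, #5, #10, #17, #18, #19, #20, #21, #24.
Seated jurors 1–8: #1, #2, #6, #7, #8, #9, #11, #12 (alternates #13, #14, #15 not counted).
Of those, in District East: #6, #8 → 2.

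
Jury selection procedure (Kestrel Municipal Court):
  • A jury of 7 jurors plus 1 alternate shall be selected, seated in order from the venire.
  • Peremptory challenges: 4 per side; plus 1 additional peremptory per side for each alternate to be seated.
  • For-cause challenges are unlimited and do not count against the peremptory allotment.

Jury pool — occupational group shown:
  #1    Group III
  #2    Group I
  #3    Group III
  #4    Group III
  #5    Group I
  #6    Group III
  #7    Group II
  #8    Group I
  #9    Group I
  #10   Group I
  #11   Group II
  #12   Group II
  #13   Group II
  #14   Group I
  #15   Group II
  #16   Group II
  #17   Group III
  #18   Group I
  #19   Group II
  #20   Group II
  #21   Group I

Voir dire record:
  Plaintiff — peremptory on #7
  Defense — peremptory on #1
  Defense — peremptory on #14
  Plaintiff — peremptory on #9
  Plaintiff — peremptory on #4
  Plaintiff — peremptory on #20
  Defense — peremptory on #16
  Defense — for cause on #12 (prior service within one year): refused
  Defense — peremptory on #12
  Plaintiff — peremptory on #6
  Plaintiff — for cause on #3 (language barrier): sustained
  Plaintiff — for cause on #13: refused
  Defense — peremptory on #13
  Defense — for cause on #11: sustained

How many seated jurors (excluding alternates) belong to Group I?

5

Removed: #1, #3, #4, #6, #7, #9, #11, #12, #13, #14, #16, #20.
Seated jurors 1–7: #2, #5, #8, #10, #15, #17, #18 (alternates #19 not counted).
Of those, in Group I: #2, #5, #8, #10, #18 → 5.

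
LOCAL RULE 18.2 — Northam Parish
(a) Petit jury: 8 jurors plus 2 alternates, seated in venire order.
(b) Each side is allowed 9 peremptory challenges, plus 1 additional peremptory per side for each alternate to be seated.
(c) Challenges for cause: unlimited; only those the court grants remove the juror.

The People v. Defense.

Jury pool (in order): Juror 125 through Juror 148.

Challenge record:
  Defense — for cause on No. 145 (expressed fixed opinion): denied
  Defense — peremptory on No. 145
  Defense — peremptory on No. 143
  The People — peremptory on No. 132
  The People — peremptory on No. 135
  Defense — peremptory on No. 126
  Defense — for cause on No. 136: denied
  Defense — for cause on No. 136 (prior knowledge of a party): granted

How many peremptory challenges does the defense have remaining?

Defense allotment: 9 base + 1 × 2 alternates = 11.
Defense peremptories used: #145, #143, #126 — 3 (for-cause on #145, #136, #136 don't count).
Remaining: 11 − 3 = 8.

8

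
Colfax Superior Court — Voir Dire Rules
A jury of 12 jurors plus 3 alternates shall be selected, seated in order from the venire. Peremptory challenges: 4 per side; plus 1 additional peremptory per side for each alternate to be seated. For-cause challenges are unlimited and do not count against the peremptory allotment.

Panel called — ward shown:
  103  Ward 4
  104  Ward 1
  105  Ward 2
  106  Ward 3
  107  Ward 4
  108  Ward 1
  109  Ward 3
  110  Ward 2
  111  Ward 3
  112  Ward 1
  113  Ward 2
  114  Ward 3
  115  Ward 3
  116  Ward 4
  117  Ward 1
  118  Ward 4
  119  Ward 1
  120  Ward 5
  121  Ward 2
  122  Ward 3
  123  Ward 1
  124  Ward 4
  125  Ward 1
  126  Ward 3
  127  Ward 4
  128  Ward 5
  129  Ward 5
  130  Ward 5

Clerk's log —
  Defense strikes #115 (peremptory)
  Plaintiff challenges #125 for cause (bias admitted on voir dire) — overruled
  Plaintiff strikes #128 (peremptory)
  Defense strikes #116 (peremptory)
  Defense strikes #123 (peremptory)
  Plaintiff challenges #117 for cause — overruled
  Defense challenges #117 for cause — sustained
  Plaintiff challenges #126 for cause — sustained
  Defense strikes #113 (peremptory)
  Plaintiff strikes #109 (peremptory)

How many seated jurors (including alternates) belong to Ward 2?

Removed: #109, #113, #115, #116, #117, #123, #126, #128.
Seated (15 incl. alternates): #103, #104, #105, #106, #107, #108, #110, #111, #112, #114, #118, #119, #120, #121, #122.
Of those, in Ward 2: #105, #110, #121 → 3.

3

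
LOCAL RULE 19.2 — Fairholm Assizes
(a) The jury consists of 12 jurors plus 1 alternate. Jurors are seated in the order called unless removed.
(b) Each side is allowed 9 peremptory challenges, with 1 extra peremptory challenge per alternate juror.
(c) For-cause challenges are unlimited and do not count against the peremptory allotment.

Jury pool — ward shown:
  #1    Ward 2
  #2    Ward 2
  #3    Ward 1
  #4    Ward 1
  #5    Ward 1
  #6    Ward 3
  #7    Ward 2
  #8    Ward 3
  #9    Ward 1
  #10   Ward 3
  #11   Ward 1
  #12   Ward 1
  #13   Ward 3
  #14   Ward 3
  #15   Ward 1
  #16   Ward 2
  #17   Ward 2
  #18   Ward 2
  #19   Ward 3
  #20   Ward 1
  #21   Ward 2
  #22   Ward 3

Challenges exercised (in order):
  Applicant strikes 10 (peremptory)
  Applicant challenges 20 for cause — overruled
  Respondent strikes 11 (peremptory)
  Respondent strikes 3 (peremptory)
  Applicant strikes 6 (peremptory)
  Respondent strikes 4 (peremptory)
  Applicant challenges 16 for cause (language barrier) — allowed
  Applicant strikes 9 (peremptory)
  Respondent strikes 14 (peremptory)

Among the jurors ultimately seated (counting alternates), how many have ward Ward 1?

4

Removed: #3, #4, #6, #9, #10, #11, #14, #16.
Seated (13 incl. alternates): #1, #2, #5, #7, #8, #12, #13, #15, #17, #18, #19, #20, #21.
Of those, in Ward 1: #5, #12, #15, #20 → 4.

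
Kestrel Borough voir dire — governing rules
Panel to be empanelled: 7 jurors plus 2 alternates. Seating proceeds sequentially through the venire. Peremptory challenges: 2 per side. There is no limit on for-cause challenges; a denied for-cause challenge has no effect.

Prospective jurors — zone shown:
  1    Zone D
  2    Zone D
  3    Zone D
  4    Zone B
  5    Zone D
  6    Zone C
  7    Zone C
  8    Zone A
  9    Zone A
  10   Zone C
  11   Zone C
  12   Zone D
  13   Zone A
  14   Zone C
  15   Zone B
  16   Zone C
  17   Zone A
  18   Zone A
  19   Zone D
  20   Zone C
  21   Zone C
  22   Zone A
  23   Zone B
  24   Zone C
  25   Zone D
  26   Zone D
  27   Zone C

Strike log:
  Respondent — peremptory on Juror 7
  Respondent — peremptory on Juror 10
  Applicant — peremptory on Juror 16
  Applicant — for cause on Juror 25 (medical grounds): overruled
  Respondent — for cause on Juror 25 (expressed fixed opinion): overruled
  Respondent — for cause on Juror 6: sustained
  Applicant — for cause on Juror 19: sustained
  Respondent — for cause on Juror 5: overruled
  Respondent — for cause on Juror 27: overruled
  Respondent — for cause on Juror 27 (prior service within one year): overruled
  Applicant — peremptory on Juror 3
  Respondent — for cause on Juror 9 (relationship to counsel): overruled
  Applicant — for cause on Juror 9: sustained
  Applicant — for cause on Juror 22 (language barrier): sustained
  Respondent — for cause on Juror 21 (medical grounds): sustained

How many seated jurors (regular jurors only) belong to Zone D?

Removed: #3, #6, #7, #9, #10, #16, #19, #21, #22.
Seated jurors 1–7: #1, #2, #4, #5, #8, #11, #12 (alternates #13, #14 not counted).
Of those, in Zone D: #1, #2, #5, #12 → 4.

4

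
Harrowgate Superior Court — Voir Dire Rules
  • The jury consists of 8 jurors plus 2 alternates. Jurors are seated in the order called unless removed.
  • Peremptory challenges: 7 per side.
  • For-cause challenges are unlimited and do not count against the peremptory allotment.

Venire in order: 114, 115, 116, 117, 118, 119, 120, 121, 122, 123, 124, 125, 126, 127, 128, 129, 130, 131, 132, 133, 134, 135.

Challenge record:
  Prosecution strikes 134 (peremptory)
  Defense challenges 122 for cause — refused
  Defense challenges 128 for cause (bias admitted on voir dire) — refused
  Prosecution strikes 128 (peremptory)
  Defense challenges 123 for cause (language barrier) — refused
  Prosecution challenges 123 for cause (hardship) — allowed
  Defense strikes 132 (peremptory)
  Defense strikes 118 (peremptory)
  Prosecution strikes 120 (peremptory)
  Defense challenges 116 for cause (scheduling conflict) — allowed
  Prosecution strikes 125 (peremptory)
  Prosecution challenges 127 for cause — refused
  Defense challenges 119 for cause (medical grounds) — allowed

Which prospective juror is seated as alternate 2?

130

Removed: #116, #118, #119, #120, #123, #125, #128, #132, #134. (#122, #127 stay — for-cause denied.)
Seating in order: seats 1–8 → #114, #115, #117, #121, #122, #124, #126, #127; alternates → #129, #130.
So alternate 2 is #130.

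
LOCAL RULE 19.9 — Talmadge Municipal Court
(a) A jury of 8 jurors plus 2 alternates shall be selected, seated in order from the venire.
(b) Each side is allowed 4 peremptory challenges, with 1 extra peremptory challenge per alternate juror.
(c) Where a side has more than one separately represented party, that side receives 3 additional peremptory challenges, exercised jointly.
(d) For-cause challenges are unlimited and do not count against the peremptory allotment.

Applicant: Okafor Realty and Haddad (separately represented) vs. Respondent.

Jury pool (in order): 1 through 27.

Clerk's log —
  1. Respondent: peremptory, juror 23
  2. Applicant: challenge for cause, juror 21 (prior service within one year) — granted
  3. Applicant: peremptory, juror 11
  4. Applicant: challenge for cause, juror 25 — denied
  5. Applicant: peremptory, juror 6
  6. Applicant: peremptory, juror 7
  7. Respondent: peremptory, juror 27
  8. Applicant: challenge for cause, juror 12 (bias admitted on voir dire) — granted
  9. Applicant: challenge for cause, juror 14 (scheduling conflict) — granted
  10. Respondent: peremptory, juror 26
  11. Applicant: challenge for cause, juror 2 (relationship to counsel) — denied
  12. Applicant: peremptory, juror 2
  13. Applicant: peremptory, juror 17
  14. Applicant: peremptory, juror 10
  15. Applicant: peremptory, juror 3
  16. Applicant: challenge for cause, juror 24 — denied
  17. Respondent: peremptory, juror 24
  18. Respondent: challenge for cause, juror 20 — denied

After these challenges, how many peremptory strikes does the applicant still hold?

Applicant allotment: 4 base + 1 × 2 alternates + 3 multi-party = 9.
Applicant peremptories used: #11, #6, #7, #2, #17, #10, #3 — 7 (for-cause on #21, #25, #12, #14, #2, #24 don't count).
Remaining: 9 − 7 = 2.

2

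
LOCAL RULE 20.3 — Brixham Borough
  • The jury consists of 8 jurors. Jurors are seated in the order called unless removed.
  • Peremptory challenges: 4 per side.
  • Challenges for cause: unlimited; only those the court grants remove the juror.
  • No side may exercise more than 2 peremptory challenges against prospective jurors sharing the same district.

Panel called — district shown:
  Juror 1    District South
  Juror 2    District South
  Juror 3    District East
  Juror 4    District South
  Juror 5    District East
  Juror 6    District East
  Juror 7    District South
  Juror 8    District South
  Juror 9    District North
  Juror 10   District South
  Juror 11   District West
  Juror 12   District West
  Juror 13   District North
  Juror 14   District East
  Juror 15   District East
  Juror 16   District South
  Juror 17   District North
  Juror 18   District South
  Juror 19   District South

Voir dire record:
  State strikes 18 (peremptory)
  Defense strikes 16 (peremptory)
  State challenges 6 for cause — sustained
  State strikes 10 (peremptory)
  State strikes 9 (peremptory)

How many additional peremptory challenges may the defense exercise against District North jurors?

Defense peremptories so far: #16 — 1 of 4 used, 3 left overall.
Against District North: none yet — per-district cap 2 leaves 2.
Binding limit: min(3, 2) = 2.

2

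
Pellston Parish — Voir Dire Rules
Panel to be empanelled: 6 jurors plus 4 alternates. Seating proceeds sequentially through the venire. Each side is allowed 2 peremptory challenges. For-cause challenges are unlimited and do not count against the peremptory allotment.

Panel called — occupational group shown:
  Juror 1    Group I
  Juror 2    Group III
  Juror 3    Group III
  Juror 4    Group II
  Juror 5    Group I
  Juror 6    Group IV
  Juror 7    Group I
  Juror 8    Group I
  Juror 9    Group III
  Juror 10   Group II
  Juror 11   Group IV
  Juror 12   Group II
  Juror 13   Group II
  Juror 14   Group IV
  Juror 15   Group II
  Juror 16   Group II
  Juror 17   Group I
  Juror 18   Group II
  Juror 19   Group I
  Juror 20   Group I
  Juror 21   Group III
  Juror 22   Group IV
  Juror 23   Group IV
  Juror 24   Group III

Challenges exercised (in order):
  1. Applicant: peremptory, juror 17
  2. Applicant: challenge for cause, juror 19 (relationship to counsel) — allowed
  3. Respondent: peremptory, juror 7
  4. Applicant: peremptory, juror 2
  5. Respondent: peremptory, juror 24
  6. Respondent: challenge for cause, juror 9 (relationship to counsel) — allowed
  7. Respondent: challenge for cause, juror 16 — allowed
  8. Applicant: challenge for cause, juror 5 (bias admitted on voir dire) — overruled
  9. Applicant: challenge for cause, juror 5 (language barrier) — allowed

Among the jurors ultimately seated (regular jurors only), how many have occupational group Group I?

Removed: #2, #5, #7, #9, #16, #17, #19, #24.
Seated jurors 1–6: #1, #3, #4, #6, #8, #10 (alternates #11, #12, #13, #14 not counted).
Of those, in Group I: #1, #8 → 2.

2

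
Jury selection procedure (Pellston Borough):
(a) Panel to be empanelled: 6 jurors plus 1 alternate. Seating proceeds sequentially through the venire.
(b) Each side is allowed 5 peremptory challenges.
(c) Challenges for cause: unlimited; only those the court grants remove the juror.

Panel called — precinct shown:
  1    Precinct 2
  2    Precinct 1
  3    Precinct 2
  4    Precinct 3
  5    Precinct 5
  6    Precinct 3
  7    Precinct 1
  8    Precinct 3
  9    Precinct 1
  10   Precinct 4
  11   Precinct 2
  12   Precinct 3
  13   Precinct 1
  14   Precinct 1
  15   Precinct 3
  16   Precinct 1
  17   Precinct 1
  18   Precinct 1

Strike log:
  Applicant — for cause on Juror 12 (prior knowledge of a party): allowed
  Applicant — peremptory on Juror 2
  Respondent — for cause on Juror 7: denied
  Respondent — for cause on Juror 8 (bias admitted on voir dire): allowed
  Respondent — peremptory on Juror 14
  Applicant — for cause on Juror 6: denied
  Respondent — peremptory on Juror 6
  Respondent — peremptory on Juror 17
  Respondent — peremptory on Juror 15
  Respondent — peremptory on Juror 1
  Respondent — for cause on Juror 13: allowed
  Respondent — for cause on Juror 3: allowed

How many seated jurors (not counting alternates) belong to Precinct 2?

Removed: #1, #2, #3, #6, #8, #12, #13, #14, #15, #17.
Seated jurors 1–6: #4, #5, #7, #9, #10, #11 (alternates #16 not counted).
Of those, in Precinct 2: #11 → 1.

1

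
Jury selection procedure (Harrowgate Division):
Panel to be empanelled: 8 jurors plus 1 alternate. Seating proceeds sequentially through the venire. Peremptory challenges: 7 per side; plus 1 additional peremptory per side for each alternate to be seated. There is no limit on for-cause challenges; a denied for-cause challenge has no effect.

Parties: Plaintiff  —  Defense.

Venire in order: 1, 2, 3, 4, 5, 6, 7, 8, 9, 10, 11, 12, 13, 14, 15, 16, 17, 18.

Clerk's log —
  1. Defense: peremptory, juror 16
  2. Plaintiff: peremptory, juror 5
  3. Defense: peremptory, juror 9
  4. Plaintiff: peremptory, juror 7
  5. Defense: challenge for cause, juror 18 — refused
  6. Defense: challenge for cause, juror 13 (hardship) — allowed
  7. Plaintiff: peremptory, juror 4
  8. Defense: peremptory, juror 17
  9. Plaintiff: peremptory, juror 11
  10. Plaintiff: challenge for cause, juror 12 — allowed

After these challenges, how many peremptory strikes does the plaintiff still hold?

Plaintiff allotment: 7 base + 1 × 1 alternate = 8.
Plaintiff peremptories used: #5, #7, #4, #11 — 4 (the for-cause on #12 doesn't count).
Remaining: 8 − 4 = 4.

4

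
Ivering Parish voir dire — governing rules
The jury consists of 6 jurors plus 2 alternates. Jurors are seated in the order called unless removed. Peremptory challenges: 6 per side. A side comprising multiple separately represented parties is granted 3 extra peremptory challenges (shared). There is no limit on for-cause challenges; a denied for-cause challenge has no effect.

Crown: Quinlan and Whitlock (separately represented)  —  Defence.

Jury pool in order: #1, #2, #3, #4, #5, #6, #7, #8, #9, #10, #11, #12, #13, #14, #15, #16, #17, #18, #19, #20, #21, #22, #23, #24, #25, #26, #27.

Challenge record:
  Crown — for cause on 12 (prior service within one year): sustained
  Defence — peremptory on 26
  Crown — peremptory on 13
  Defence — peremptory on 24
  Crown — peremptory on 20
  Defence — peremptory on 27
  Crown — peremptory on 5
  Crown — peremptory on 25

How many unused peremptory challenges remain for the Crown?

5

Crown allotment: 6 base + 3 multi-party = 9.
Crown peremptories used: #13, #20, #5, #25 — 4 (the for-cause on #12 doesn't count).
Remaining: 9 − 4 = 5.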